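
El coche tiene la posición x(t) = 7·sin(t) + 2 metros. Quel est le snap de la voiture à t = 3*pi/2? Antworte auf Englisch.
Starting from position x(t) = 7·sin(t) + 2, we take 4 derivatives. Differentiating position, we get velocity: v(t) = 7·cos(t). Differentiating velocity, we get acceleration: a(t) = -7·sin(t). Differentiating acceleration, we get jerk: j(t) = -7·cos(t). Taking d/dt of j(t), we find s(t) = 7·sin(t). Using s(t) = 7·sin(t) and substituting t = 3*pi/2, we find s = -7.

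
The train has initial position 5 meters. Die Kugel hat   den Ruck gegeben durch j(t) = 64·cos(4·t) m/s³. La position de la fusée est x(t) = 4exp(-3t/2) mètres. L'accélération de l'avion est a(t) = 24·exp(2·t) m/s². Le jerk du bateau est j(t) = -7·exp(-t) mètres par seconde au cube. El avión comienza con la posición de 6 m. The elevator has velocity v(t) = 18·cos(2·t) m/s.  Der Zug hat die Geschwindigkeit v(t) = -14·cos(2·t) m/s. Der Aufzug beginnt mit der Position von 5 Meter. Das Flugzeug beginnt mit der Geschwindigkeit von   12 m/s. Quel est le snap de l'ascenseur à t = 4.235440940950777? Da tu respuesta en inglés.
Starting from velocity v(t) = 18·cos(2·t), we take 3 derivatives. The derivative of velocity gives acceleration: a(t) = -36·sin(2·t). Differentiating acceleration, we get jerk: j(t) = -72·cos(2·t). The derivative of jerk gives snap: s(t) = 144·sin(2·t). We have snap s(t) = 144·sin(2·t). Substituting t = 4.235440940950777: s(4.235440940950777) = 117.457287647653.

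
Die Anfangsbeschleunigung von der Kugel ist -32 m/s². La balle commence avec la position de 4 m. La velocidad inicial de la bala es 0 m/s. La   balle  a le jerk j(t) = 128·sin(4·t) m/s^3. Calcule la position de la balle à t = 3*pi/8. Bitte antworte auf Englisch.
We must find the integral of our jerk equation j(t) = 128·sin(4·t) 3 times. The antiderivative of jerk, with a(0) = -32, gives acceleration: a(t) = -32·cos(4·t). The integral of acceleration, with v(0) = 0, gives velocity: v(t) = -8·sin(4·t). Finding the antiderivative of v(t) and using x(0) = 4: x(t) = 2·cos(4·t) + 2. From the given position equation x(t) = 2·cos(4·t) + 2, we substitute t = 3*pi/8 to get x = 2.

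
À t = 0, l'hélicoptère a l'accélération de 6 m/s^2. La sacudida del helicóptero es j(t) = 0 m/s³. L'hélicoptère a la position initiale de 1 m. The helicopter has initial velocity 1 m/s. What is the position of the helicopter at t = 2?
To find the answer, we compute 3 integrals of j(t) = 0. The antiderivative of jerk is acceleration. Using a(0) = 6, we get a(t) = 6. The integral of acceleration, with v(0) = 1, gives velocity: v(t) = 6·t + 1. The integral of velocity, with x(0) = 1, gives position: x(t) = 3·t^2 + t + 1. From the given position equation x(t) = 3·t^2 + t + 1, we substitute t = 2 to get x = 15.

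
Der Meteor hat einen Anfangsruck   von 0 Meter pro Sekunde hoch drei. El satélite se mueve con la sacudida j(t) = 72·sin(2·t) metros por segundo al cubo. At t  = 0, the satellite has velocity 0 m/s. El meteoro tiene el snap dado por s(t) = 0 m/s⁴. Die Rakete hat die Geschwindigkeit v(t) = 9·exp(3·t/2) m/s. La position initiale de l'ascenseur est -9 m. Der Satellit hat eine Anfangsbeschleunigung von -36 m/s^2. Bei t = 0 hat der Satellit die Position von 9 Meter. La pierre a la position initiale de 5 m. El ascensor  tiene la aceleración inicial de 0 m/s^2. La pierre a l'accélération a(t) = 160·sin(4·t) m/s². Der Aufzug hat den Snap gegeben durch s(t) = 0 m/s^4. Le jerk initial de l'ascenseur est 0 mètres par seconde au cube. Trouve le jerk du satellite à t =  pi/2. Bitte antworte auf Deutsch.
Wir haben den Ruck j(t) = 72·sin(2·t). Durch Einsetzen von t = pi/2: j(pi/2) = 0.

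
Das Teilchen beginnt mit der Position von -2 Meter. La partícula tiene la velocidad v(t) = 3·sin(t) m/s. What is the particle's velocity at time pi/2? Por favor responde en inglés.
Using v(t) = 3·sin(t) and substituting t = pi/2, we find v = 3.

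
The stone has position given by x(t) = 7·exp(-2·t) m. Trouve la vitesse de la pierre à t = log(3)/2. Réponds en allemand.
Um dies zu lösen, müssen wir 1 Ableitung unserer Gleichung für die Position x(t) = 7·exp(-2·t) nehmen. Die Ableitung von der Position ergibt die Geschwindigkeit: v(t) = -14·exp(-2·t). Aus der Gleichung für die Geschwindigkeit v(t) = -14·exp(-2·t), setzen wir t = log(3)/2 ein und erhalten v = -14/3.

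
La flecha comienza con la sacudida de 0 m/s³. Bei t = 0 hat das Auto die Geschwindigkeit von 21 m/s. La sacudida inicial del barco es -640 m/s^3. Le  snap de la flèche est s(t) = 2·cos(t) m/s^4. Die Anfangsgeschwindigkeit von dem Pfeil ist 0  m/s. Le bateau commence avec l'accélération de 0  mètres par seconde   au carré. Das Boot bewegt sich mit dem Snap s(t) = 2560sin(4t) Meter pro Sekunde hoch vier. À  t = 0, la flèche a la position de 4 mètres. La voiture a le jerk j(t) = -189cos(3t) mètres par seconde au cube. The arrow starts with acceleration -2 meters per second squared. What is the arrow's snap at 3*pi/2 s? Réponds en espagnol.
Tenemos el snap s(t) = 2·cos(t). Sustituyendo t = 3*pi/2: s(3*pi/2) = 0.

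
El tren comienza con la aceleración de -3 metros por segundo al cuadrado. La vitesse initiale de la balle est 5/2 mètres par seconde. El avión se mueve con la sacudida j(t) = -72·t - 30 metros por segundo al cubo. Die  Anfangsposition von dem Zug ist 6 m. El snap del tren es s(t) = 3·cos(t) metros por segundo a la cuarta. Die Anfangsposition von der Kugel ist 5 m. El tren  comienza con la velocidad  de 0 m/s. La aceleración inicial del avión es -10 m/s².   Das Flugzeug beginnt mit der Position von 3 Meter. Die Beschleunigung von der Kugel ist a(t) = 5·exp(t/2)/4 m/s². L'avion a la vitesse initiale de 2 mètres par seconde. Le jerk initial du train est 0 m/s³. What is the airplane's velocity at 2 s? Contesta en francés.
Nous devons trouver l'intégrale de notre équation du jerk j(t) = -72·t - 30 2 fois. En intégrant le jerk et en utilisant la condition initiale a(0) = -10, nous obtenons a(t) = -36·t^2 - 30·t - 10. La primitive de l'accélération est la vitesse. En utilisant v(0) = 2, nous obtenons v(t) = -12·t^3 - 15·t^2 - 10·t + 2. En utilisant v(t) = -12·t^3 - 15·t^2 - 10·t + 2 et en substituant t = 2, nous trouvons v = -174.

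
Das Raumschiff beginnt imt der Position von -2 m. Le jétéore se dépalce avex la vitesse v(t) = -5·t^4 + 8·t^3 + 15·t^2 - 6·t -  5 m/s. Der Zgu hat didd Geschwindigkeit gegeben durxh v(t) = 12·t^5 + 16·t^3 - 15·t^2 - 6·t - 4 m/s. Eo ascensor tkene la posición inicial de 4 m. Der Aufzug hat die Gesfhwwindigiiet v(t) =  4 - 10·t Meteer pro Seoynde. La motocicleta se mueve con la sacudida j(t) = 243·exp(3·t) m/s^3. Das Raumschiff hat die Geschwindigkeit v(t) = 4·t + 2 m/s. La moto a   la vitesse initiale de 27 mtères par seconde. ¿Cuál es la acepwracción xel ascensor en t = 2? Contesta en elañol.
Partiendo de la velocidad v(t) = 4 - 10·t, tomamos 1 derivada. La derivada de la velocidad da la aceleración: a(t) = -10. Usando a(t) = -10 y sustituyendo t = 2, encontramos a = -10.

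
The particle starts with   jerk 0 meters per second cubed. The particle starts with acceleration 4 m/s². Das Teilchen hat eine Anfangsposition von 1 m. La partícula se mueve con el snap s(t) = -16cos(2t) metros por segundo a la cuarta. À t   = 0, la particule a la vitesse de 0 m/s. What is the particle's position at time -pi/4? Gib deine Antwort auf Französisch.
Nous devons trouver la primitive de notre équation du snap s(t) = -16·cos(2·t) 4 fois. La primitive du snap, avec j(0) = 0, donne le jerk: j(t) = -8·sin(2·t). En intégrant le jerk et en utilisant la condition initiale a(0) = 4, nous obtenons a(t) = 4·cos(2·t). La primitive de l'accélération est la vitesse. En utilisant v(0) = 0, nous obtenons v(t) = 2·sin(2·t). La primitive de la vitesse, avec x(0) = 1, donne la position: x(t) = 2 - cos(2·t). En utilisant x(t) = 2 - cos(2·t) et en substituant t = -pi/4, nous trouvons x = 2.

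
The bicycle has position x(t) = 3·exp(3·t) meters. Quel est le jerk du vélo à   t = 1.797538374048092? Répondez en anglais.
We must differentiate our position equation x(t) = 3·exp(3·t) 3 times. The derivative of position gives velocity: v(t) = 9·exp(3·t). The derivative of velocity gives acceleration: a(t) = 27·exp(3·t). Differentiating acceleration, we get jerk: j(t) = 81·exp(3·t). From the given jerk equation j(t) = 81·exp(3·t), we substitute t = 1.797538374048092 to get j = 17801.9677303054.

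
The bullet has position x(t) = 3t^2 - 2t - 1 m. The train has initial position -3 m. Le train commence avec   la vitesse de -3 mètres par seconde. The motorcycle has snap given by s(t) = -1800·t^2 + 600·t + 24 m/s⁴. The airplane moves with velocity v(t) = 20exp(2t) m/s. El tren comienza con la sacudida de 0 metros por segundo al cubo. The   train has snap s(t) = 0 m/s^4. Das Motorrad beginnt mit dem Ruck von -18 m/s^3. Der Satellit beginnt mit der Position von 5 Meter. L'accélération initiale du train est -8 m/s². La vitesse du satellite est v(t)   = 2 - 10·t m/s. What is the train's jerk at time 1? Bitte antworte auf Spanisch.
Necesitamos integrar nuestra ecuación del snap s(t) = 0 1 vez. Integrando el snap y usando la condición inicial j(0) = 0, obtenemos j(t) = 0. Tenemos la sacudida j(t) = 0. Sustituyendo t = 1: j(1) = 0.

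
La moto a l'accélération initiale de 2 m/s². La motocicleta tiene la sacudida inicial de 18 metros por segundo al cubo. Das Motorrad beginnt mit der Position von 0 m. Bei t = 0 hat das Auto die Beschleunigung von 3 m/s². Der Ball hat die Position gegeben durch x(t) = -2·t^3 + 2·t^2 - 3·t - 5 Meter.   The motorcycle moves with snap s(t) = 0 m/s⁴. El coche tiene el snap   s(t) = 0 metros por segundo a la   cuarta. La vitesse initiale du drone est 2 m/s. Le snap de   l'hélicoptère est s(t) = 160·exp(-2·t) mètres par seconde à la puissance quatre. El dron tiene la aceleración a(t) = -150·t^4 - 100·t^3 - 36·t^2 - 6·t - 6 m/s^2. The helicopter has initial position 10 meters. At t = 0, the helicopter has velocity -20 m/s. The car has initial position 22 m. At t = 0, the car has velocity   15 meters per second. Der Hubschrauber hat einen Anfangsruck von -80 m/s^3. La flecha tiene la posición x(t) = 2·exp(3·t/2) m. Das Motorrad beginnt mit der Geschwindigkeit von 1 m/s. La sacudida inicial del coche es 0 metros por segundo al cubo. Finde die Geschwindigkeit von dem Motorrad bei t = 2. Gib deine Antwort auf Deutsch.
Ausgehend von dem Snap s(t) = 0, nehmen wir 3 Stammfunktionen. Mit ∫s(t)dt und Anwendung von j(0) = 18, finden wir j(t) = 18. Das Integral von dem Ruck ist die Beschleunigung. Mit a(0) = 2 erhalten wir a(t) = 18·t + 2. Das Integral von der Beschleunigung ist die Geschwindigkeit. Mit v(0) = 1 erhalten wir v(t) = 9·t^2 + 2·t + 1. Wir haben die Geschwindigkeit v(t) = 9·t^2 + 2·t + 1. Durch Einsetzen von t = 2: v(2) = 41.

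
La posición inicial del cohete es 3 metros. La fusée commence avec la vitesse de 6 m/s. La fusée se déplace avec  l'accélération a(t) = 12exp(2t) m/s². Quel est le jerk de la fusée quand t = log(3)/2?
Nous devons dériver notre équation de l'accélération a(t) = 12·exp(2·t) 1 fois. La dérivée de l'accélération donne le jerk: j(t) = 24·exp(2·t). En utilisant j(t) = 24·exp(2·t) et en substituant t = log(3)/2, nous trouvons j = 72.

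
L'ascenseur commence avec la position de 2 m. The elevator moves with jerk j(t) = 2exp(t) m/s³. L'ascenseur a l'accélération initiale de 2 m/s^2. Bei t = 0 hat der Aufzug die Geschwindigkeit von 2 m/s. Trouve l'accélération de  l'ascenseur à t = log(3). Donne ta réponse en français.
Pour résoudre ceci, nous devons prendre 1 primitive de notre équation du jerk j(t) = 2·exp(t). En intégrant le jerk et en utilisant la condition initiale a(0) = 2, nous obtenons a(t) = 2·exp(t). En utilisant a(t) = 2·exp(t) et en substituant t = log(3), nous trouvons a = 6.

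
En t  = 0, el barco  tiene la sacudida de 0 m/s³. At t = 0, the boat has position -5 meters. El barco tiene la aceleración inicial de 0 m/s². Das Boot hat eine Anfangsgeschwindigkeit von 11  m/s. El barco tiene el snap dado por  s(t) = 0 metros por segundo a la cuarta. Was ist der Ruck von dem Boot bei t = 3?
Wir müssen die Stammfunktion unserer Gleichung für den Snap s(t) = 0 1-mal finden. Durch Integration von dem Snap und Verwendung der Anfangsbedingung j(0) = 0, erhalten wir j(t) = 0. Aus der Gleichung für den Ruck j(t) = 0, setzen wir t = 3 ein und erhalten j = 0.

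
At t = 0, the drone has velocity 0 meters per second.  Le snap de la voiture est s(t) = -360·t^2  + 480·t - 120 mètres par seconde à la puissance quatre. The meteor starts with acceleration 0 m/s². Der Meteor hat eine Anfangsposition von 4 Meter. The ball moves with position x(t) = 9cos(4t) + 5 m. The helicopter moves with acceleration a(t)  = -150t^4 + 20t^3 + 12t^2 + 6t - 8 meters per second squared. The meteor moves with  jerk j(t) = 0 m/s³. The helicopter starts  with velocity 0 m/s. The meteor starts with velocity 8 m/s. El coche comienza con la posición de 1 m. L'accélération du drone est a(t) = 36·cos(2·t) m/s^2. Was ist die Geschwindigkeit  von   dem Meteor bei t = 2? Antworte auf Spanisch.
Necesitamos integrar nuestra ecuación de la sacudida j(t) = 0 2 veces. La integral de la sacudida, con a(0) = 0, da la aceleración: a(t) = 0. La antiderivada de la aceleración es la velocidad. Usando v(0) = 8, obtenemos v(t) = 8. Usando v(t) = 8 y sustituyendo t = 2, encontramos v = 8.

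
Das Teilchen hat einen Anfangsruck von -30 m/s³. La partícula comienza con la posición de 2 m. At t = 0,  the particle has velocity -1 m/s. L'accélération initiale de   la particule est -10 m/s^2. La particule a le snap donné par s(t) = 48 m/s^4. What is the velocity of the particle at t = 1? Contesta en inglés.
Starting from snap s(t) = 48, we take 3 antiderivatives. Finding the integral of s(t) and using j(0) = -30: j(t) = 48·t - 30. The antiderivative of jerk, with a(0) = -10, gives acceleration: a(t) = 24·t^2 - 30·t - 10. Integrating acceleration and using the initial condition v(0) = -1, we get v(t) = 8·t^3 - 15·t^2 - 10·t - 1. We have velocity v(t) = 8·t^3 - 15·t^2 - 10·t - 1. Substituting t = 1: v(1) = -18.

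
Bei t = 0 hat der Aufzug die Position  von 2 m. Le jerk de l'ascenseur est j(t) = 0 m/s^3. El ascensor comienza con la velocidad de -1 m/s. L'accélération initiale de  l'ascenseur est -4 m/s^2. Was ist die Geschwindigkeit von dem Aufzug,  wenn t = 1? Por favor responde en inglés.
We need to integrate our jerk equation j(t) = 0 2 times. The integral of jerk, with a(0) = -4, gives acceleration: a(t) = -4. Integrating acceleration and using the initial condition v(0) = -1, we get v(t) = -4·t - 1. From the given velocity equation v(t) = -4·t - 1, we substitute t = 1 to get v = -5.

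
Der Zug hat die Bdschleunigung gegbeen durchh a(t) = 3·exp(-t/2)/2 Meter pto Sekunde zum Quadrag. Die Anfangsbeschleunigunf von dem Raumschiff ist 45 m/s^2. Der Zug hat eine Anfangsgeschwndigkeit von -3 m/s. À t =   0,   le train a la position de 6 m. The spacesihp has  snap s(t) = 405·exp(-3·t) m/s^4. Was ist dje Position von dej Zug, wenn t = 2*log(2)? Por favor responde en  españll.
Partiendo de la aceleración a(t) = 3·exp(-t/2)/2, tomamos 2 antiderivadas. Integrando la aceleración y usando la condición inicial v(0) = -3, obtenemos v(t) = -3·exp(-t/2). La integral de la velocidad, con x(0) = 6, da la posición: x(t) = 6·exp(-t/2). De la ecuación de la posición x(t) = 6·exp(-t/2), sustituimos t = 2*log(2) para obtener x = 3.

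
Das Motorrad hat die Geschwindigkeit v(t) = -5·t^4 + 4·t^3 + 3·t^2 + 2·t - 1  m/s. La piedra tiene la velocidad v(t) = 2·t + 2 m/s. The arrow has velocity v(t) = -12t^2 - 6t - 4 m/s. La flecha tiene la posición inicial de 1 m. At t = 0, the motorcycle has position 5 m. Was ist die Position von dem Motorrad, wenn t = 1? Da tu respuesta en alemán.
Um dies zu lösen, müssen wir 1 Integral unserer Gleichung für die Geschwindigkeit v(t) = -5·t^4 + 4·t^3 + 3·t^2 + 2·t - 1 finden. Das Integral von der Geschwindigkeit, mit x(0) = 5, ergibt die Position: x(t) = -t^5 + t^4 + t^3 + t^2 - t + 5. Aus der Gleichung für die Position x(t) = -t^5 + t^4 + t^3 + t^2 - t + 5, setzen wir t = 1 ein und erhalten x = 6.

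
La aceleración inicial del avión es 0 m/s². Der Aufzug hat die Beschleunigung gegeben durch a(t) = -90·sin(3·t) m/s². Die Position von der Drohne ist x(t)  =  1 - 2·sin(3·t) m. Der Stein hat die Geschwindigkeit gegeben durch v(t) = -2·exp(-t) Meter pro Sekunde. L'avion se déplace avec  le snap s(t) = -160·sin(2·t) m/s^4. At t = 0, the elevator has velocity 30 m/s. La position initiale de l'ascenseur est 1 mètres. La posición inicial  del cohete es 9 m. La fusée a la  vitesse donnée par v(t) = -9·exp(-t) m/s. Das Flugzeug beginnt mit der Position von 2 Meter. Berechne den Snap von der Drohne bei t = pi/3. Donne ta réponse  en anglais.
Starting from position x(t) = 1 - 2·sin(3·t), we take 4 derivatives. Differentiating position, we get velocity: v(t) = -6·cos(3·t). Differentiating velocity, we get acceleration: a(t) = 18·sin(3·t). Taking d/dt of a(t), we find j(t) = 54·cos(3·t). Taking d/dt of j(t), we find s(t) = -162·sin(3·t). Using s(t) = -162·sin(3·t) and substituting t = pi/3, we find s = 0.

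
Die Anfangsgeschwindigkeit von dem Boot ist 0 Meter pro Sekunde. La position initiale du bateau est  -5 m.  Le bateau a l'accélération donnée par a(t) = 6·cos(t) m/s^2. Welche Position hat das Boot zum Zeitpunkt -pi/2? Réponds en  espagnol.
Necesitamos integrar nuestra ecuación de la aceleración a(t) = 6·cos(t) 2 veces. La antiderivada de la aceleración, con v(0) = 0, da la velocidad: v(t) = 6·sin(t). Tomando ∫v(t)dt y aplicando x(0) = -5, encontramos x(t) = 1 - 6·cos(t). De la ecuación de la posición x(t) = 1 - 6·cos(t), sustituimos t = -pi/2 para obtener x = 1.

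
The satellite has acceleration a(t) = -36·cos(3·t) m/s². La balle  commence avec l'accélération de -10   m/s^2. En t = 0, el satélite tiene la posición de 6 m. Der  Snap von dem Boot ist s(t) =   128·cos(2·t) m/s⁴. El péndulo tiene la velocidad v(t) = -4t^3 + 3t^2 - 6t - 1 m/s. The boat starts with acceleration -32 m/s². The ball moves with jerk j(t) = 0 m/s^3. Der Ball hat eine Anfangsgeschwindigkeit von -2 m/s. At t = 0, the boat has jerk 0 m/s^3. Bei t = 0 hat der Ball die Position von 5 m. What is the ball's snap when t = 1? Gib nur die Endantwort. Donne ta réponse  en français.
La réponse est 0.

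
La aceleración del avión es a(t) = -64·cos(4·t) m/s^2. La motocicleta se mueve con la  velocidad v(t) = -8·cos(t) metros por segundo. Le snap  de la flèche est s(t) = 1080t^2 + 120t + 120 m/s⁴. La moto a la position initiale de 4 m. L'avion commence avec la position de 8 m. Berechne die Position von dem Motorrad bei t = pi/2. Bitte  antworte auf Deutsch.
Um dies zu lösen, müssen wir 1 Stammfunktion unserer Gleichung für die Geschwindigkeit v(t) = -8·cos(t) finden. Mit ∫v(t)dt und Anwendung von x(0) = 4, finden wir x(t) = 4 - 8·sin(t). Mit x(t) = 4 - 8·sin(t) und Einsetzen von t = pi/2, finden wir x = -4.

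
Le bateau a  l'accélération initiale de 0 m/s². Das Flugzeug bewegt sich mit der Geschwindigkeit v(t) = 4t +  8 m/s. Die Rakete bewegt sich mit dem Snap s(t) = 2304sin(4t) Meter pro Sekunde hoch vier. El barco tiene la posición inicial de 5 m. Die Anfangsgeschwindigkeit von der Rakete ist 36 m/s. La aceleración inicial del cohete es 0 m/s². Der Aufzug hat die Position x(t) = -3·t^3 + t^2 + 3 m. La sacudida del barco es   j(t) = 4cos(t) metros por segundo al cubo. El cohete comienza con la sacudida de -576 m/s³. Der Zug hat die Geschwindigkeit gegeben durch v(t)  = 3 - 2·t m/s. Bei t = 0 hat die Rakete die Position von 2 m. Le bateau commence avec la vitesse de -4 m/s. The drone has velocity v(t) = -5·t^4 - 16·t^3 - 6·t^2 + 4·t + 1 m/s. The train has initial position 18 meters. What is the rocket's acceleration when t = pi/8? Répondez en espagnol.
Para resolver esto, necesitamos tomar 2 antiderivadas de nuestra ecuación del snap s(t) = 2304·sin(4·t). La antiderivada del snap, con j(0) = -576, da la sacudida: j(t) = -576·cos(4·t). La antiderivada de la sacudida es la aceleración. Usando a(0) = 0, obtenemos a(t) = -144·sin(4·t). Tenemos la aceleración a(t) = -144·sin(4·t). Sustituyendo t = pi/8: a(pi/8) = -144.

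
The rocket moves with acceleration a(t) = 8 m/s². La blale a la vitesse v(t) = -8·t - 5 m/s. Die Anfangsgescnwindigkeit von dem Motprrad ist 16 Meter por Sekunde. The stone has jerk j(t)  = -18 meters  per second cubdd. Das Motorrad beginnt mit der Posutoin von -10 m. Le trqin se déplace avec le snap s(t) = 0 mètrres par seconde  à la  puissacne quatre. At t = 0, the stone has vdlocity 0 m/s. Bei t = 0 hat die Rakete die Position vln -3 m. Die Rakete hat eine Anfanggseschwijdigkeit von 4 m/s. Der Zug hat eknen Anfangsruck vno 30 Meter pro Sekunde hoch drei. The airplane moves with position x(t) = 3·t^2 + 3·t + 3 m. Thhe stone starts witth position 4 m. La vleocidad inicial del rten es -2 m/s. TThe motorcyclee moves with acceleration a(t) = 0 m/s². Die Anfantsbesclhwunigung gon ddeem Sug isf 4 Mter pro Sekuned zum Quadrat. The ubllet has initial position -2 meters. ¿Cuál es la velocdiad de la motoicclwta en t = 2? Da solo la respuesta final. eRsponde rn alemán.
Bei t = 2, v = 16.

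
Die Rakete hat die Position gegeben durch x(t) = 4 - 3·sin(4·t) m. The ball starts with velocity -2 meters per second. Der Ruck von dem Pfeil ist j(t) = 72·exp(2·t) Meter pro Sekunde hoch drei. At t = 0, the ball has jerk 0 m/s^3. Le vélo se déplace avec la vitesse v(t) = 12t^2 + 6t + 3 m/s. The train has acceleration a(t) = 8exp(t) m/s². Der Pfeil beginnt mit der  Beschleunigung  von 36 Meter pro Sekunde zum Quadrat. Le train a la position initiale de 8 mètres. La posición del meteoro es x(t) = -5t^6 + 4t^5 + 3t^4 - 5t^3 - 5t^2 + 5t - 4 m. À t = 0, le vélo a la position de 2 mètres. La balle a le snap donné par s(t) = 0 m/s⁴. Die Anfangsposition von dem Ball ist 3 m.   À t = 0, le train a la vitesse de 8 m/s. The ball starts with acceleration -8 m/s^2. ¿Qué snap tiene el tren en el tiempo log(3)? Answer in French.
Nous devons dériver notre équation de l'accélération a(t) = 8·exp(t) 2 fois. La dérivée de l'accélération donne le jerk: j(t) = 8·exp(t). En prenant d/dt de j(t), nous trouvons s(t) = 8·exp(t). En utilisant s(t) = 8·exp(t) et en substituant t = log(3), nous trouvons s = 24.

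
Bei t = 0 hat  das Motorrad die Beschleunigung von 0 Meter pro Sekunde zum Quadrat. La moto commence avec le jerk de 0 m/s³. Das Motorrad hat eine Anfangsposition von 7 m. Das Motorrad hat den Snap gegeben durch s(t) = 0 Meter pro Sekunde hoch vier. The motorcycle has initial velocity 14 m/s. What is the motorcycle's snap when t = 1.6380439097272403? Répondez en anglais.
From the given snap equation s(t) = 0, we substitute t = 1.6380439097272403 to get s = 0.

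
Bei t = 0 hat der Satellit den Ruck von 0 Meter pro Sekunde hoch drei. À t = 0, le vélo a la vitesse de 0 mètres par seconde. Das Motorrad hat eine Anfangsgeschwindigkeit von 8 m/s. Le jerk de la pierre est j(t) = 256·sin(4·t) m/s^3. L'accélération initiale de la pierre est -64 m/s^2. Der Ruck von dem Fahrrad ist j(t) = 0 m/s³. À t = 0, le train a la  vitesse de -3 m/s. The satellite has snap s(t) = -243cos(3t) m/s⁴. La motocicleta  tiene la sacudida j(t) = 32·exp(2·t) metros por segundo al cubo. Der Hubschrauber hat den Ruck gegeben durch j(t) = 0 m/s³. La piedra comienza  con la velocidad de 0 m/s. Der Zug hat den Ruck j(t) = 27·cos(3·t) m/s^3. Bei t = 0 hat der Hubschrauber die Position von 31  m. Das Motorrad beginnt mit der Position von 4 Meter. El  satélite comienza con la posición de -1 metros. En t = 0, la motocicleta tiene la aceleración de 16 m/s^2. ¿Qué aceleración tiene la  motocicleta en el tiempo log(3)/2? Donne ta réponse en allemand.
Ausgehend von dem Ruck j(t) = 32·exp(2·t), nehmen wir 1 Stammfunktion. Das Integral von dem Ruck ist die Beschleunigung. Mit a(0) = 16 erhalten wir a(t) = 16·exp(2·t). Wir haben die Beschleunigung a(t) = 16·exp(2·t). Durch Einsetzen von t = log(3)/2: a(log(3)/2) = 48.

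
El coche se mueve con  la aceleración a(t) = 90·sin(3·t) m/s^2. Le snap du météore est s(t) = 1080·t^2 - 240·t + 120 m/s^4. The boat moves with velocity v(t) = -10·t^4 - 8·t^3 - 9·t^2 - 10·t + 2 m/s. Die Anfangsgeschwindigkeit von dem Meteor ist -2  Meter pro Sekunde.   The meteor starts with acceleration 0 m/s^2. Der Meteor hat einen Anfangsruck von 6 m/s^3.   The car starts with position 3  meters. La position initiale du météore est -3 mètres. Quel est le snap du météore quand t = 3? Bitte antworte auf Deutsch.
Aus der Gleichung für den Snap s(t) = 1080·t^2 - 240·t + 120, setzen wir t = 3 ein und erhalten s = 9120.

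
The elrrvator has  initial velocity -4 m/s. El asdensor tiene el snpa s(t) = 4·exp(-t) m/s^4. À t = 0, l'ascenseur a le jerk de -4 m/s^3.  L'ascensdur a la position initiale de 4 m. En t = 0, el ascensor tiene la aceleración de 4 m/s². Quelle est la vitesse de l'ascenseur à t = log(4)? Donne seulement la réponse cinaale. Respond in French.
À t = log(4), v = -1.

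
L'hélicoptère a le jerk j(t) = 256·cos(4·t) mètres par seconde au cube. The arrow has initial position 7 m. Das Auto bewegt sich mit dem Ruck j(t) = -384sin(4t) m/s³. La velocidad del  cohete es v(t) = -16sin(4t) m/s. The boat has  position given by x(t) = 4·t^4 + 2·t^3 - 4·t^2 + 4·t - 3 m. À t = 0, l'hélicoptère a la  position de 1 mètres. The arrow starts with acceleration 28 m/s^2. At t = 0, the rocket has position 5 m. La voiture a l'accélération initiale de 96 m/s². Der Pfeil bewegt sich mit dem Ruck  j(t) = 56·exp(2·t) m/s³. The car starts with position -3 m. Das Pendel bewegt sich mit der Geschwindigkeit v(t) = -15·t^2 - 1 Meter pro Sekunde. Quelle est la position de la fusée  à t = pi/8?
En partant de la vitesse v(t) = -16·sin(4·t), nous prenons 1 intégrale. En prenant ∫v(t)dt et en appliquant x(0) = 5, nous trouvons x(t) = 4·cos(4·t) + 1. De l'équation de la position x(t) = 4·cos(4·t) + 1, nous substituons t = pi/8 pour obtenir x = 1.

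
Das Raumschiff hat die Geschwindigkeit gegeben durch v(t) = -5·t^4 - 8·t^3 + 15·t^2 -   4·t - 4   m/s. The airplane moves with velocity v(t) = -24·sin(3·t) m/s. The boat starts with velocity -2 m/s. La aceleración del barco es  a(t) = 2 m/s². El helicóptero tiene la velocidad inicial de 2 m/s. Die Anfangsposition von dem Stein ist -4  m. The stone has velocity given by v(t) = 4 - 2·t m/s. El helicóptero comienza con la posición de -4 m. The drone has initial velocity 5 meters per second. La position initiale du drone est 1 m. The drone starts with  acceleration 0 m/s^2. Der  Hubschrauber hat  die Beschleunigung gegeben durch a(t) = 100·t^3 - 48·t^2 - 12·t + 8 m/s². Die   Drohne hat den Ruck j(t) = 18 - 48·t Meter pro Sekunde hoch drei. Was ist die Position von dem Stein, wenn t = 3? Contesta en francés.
Pour résoudre ceci, nous devons prendre 1 intégrale de notre équation de la vitesse v(t) = 4 - 2·t. L'intégrale de la vitesse, avec x(0) = -4, donne la position: x(t) = -t^2 + 4·t - 4. De l'équation de la position x(t) = -t^2 + 4·t - 4, nous substituons t = 3 pour obtenir x = -1.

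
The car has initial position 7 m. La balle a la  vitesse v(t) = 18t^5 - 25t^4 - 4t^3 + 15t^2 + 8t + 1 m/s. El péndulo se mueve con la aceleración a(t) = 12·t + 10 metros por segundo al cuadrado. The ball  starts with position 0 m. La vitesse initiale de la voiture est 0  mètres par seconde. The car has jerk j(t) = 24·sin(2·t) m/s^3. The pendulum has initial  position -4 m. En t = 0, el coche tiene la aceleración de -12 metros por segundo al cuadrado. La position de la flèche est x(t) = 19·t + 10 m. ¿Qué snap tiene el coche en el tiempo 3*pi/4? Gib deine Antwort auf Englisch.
We must differentiate our jerk equation j(t) = 24·sin(2·t) 1 time. Taking d/dt of j(t), we find s(t) = 48·cos(2·t). We have snap s(t) = 48·cos(2·t). Substituting t = 3*pi/4: s(3*pi/4) = 0.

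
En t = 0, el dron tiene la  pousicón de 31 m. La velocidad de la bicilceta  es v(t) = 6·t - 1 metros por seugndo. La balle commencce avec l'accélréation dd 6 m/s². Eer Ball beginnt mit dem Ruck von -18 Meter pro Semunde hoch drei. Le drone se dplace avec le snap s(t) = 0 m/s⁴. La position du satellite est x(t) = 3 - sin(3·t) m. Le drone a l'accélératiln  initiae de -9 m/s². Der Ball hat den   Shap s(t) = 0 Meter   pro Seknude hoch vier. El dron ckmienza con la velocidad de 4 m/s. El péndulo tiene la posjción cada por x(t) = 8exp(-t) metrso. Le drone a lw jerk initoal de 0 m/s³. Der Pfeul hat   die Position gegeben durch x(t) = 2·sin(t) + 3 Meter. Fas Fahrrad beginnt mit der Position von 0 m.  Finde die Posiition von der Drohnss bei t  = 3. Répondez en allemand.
Wir müssen das Integral unserer Gleichung für den Snap s(t) = 0 4-mal finden. Die Stammfunktion von dem Snap ist der Ruck. Mit j(0) = 0 erhalten wir j(t) = 0. Die Stammfunktion von dem Ruck, mit a(0) = -9, ergibt die Beschleunigung: a(t) = -9. Mit ∫a(t)dt und Anwendung von v(0) = 4, finden wir v(t) = 4 - 9·t. Die Stammfunktion von der Geschwindigkeit, mit x(0) = 31, ergibt die Position: x(t) = -9·t^2/2 + 4·t + 31. Mit x(t) = -9·t^2/2 + 4·t + 31 und Einsetzen von t = 3, finden wir x = 5/2.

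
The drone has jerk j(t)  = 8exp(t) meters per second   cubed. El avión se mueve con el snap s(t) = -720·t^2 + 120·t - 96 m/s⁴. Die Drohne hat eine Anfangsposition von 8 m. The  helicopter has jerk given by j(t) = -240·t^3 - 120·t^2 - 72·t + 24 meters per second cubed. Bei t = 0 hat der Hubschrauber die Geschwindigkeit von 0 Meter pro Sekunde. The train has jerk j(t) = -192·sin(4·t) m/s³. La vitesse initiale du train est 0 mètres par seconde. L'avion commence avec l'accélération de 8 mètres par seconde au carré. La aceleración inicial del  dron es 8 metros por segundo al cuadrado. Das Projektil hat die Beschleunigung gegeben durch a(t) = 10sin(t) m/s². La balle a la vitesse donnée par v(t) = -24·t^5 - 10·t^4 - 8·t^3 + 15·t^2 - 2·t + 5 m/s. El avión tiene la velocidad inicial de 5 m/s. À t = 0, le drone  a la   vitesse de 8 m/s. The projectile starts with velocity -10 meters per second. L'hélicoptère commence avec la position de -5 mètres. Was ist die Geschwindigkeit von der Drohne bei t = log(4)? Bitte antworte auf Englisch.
To solve this, we need to take 2 antiderivatives of our jerk equation j(t) = 8·exp(t). The integral of jerk is acceleration. Using a(0) = 8, we get a(t) = 8·exp(t). The integral of acceleration, with v(0) = 8, gives velocity: v(t) = 8·exp(t). Using v(t) = 8·exp(t) and substituting t = log(4), we find v = 32.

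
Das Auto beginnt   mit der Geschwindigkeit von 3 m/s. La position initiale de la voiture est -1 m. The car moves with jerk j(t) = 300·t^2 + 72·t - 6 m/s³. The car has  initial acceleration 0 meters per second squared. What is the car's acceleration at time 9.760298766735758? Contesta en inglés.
We must find the antiderivative of our jerk equation j(t) = 300·t^2 + 72·t - 6 1 time. Integrating jerk and using the initial condition a(0) = 0, we get a(t) = 2·t·(50·t^2 + 18·t - 3). Using a(t) = 2·t·(50·t^2 + 18·t - 3) and substituting t = 9.760298766735758, we find a = 96350.8775619965.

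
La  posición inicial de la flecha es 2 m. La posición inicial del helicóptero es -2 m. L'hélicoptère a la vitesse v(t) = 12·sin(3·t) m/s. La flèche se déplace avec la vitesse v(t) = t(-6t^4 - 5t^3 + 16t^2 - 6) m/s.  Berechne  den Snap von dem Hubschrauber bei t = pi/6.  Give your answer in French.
Pour résoudre ceci, nous devons prendre 3 dérivées de notre équation de la vitesse v(t) = 12·sin(3·t). En dérivant la vitesse, nous obtenons l'accélération: a(t) = 36·cos(3·t). En dérivant l'accélération, nous obtenons le jerk: j(t) = -108·sin(3·t). En prenant d/dt de j(t), nous trouvons s(t) = -324·cos(3·t). De l'équation du snap s(t) = -324·cos(3·t), nous substituons t = pi/6 pour obtenir s = 0.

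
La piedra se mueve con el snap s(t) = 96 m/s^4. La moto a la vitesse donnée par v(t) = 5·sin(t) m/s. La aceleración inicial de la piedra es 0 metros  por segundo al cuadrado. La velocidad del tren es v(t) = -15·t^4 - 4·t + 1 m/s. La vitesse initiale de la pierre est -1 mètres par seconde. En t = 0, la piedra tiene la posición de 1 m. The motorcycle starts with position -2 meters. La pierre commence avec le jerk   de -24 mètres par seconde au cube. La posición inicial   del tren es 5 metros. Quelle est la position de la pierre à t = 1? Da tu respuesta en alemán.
Wir müssen das Integral unserer Gleichung für den Snap s(t) = 96 4-mal finden. Mit ∫s(t)dt und Anwendung von j(0) = -24, finden wir j(t) = 96·t - 24. Mit ∫j(t)dt und Anwendung von a(0) = 0, finden wir a(t) = 24·t·(2·t - 1). Durch Integration von der Beschleunigung und Verwendung der Anfangsbedingung v(0) = -1, erhalten wir v(t) = 16·t^3 - 12·t^2 - 1. Die Stammfunktion von der Geschwindigkeit, mit x(0) = 1, ergibt die Position: x(t) = 4·t^4 - 4·t^3 - t + 1. Mit x(t) = 4·t^4 - 4·t^3 - t + 1 und Einsetzen von t = 1, finden wir x = 0.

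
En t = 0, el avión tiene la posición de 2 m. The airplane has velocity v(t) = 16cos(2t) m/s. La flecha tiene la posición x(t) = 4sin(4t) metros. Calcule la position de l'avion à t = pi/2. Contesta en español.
Necesitamos integrar nuestra ecuación de la velocidad v(t) = 16·cos(2·t) 1 vez. La antiderivada de la velocidad, con x(0) = 2, da la posición: x(t) = 8·sin(2·t) + 2. Tenemos la posición x(t) = 8·sin(2·t) + 2. Sustituyendo t = pi/2: x(pi/2) = 2.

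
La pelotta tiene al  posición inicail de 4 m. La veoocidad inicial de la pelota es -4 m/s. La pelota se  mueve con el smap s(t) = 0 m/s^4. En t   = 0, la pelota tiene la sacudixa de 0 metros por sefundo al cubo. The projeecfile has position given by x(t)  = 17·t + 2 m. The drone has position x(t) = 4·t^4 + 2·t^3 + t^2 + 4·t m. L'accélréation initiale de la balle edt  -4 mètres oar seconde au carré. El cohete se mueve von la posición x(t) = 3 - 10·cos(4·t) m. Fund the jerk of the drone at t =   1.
We must differentiate our position equation x(t) = 4·t^4 + 2·t^3 + t^2 + 4·t 3 times. Taking d/dt of x(t), we find v(t) = 16·t^3 + 6·t^2 + 2·t + 4. Differentiating velocity, we get acceleration: a(t) = 48·t^2 + 12·t + 2. Taking d/dt of a(t), we find j(t) = 96·t + 12. From the given jerk equation j(t) = 96·t + 12, we substitute t = 1 to get j = 108.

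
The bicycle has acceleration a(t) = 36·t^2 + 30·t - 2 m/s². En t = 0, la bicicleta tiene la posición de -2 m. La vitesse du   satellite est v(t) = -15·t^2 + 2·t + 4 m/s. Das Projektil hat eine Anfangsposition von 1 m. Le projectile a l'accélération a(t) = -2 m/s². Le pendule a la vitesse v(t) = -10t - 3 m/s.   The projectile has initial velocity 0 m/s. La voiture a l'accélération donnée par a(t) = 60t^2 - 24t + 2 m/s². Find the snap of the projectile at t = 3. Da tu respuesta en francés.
En partant de l'accélération a(t) = -2, nous prenons 2 dérivées. En dérivant l'accélération, nous obtenons le jerk: j(t) = 0. En prenant d/dt de j(t), nous trouvons s(t) = 0. De l'équation du snap s(t) = 0, nous substituons t = 3 pour obtenir s = 0.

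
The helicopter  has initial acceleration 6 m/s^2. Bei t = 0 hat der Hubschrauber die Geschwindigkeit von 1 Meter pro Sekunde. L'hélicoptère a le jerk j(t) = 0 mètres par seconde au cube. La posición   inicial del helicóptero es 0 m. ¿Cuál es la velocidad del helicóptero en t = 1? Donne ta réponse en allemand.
Ausgehend von dem Ruck j(t) = 0, nehmen wir 2 Stammfunktionen. Die Stammfunktion von dem Ruck, mit a(0) = 6, ergibt die Beschleunigung: a(t) = 6. Durch Integration von der Beschleunigung und Verwendung der Anfangsbedingung v(0) = 1, erhalten wir v(t) = 6·t + 1. Wir haben die Geschwindigkeit v(t) = 6·t + 1. Durch Einsetzen von t = 1: v(1) = 7.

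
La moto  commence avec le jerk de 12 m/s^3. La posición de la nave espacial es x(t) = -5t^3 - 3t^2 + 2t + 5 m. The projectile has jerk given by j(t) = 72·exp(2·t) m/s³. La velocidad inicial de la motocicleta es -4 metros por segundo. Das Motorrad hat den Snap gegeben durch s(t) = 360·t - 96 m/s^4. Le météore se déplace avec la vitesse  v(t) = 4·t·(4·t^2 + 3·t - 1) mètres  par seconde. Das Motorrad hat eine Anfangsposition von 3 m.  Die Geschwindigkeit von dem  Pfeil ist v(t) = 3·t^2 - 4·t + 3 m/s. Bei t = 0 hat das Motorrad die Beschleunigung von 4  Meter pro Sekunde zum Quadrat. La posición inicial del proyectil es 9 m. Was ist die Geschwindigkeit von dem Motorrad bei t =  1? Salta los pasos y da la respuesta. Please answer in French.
La vitesse à t = 1 est v = 5.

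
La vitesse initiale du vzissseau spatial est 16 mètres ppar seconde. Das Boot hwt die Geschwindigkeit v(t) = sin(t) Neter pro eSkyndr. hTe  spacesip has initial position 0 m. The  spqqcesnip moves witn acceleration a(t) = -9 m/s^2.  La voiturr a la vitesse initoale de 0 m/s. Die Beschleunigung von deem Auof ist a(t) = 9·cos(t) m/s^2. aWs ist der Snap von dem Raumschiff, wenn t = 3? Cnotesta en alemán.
Wir müssen unsere Gleichung für die Beschleunigung a(t) = -9 2-mal ableiten. Mit d/dt von a(t) finden wir j(t) = 0. Mit d/dt von j(t) finden wir s(t) = 0. Wir haben den Snap s(t) = 0. Durch Einsetzen von t = 3: s(3) = 0.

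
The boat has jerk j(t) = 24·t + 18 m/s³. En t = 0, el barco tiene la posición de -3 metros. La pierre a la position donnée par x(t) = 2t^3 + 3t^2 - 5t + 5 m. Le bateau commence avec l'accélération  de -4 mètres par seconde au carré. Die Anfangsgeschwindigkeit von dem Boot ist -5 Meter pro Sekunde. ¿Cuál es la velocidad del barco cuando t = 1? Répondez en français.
En partant du jerk j(t) = 24·t + 18, nous prenons 2 intégrales. En prenant ∫j(t)dt et en appliquant a(0) = -4, nous trouvons a(t) = 12·t^2 + 18·t - 4. La primitive de l'accélération, avec v(0) = -5, donne la vitesse: v(t) = 4·t^3 + 9·t^2 - 4·t - 5. De l'équation de la vitesse v(t) = 4·t^3 + 9·t^2 - 4·t - 5, nous substituons t = 1 pour obtenir v = 4.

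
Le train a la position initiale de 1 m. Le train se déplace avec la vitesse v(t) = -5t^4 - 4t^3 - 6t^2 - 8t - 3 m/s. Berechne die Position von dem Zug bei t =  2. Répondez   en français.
Nous devons trouver l'intégrale de notre équation de la vitesse v(t) = -5·t^4 - 4·t^3 - 6·t^2 - 8·t - 3 1 fois. L'intégrale de la vitesse est la position. En utilisant x(0) = 1, nous obtenons x(t) = -t^5 - t^4 - 2·t^3 - 4·t^2 - 3·t + 1. Nous avons la position x(t) = -t^5 - t^4 - 2·t^3 - 4·t^2 - 3·t + 1. En substituant t = 2: x(2) = -85.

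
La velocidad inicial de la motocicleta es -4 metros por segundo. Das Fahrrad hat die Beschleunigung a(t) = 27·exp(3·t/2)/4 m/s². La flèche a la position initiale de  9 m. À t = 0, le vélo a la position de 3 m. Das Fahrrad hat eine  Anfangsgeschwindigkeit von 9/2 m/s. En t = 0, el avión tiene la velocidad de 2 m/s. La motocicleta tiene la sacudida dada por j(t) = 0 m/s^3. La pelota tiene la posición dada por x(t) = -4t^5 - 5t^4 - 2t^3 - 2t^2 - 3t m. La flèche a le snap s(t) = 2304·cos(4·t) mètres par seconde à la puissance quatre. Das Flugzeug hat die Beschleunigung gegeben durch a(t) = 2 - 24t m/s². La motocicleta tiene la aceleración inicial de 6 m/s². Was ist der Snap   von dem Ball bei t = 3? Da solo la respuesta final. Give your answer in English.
The snap at t = 3 is s = -1560.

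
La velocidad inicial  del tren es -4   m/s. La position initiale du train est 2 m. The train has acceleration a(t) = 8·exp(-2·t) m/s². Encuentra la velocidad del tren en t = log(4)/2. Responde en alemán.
Wir müssen die Stammfunktion unserer Gleichung für die Beschleunigung a(t) = 8·exp(-2·t) 1-mal finden. Mit ∫a(t)dt und Anwendung von v(0) = -4, finden wir v(t) = -4·exp(-2·t). Wir haben die Geschwindigkeit v(t) = -4·exp(-2·t). Durch Einsetzen von t = log(4)/2: v(log(4)/2) = -1.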